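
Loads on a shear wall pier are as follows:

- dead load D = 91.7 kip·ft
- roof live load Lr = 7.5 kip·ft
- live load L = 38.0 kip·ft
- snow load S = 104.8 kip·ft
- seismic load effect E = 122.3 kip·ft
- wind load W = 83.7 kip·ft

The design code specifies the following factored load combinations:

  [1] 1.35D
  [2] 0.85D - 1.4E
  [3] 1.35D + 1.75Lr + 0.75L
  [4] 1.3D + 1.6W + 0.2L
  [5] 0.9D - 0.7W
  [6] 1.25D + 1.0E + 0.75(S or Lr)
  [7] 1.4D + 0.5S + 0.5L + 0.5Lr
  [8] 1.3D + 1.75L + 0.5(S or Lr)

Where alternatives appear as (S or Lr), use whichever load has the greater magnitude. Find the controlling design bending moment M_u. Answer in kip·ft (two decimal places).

315.53 kip·ft

(S or Lr) → S = 104.8 kip·ft.
[1] 1.35(91.7) = 123.80
[2] 0.85(91.7) - 1.4(122.3) = -93.28
[3] 1.35(91.7) + 1.75(7.5) + 0.75(38.0) = 165.42
[4] 1.3(91.7) + 1.6(83.7) + 0.2(38.0) = 119.21 + 133.92 + 7.60 = 260.73
[5] 0.9(91.7) - 0.7(83.7) = 82.53 - 58.59 = 23.94
[6] 1.25(91.7) + 1.0(122.3) + 0.75(104.8) = 114.63 + 122.30 + 78.60 = 315.53
[7] 1.4(91.7) + 0.5(104.8) + 0.5(38.0) + 0.5(7.5) = 128.38 + 52.40 + 19.00 + 3.75 = 203.53
[8] 1.3(91.7) + 1.75(38.0) + 0.5(104.8) = 119.21 + 66.50 + 52.40 = 238.11
Combination 6 governs: M_u = 315.53 kip·ft.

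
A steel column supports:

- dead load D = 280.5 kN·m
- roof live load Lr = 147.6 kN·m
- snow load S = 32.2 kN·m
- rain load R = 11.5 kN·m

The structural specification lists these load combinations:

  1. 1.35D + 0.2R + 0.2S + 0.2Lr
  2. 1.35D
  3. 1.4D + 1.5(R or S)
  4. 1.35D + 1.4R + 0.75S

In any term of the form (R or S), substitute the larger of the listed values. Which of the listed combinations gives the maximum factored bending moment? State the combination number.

(R or S) → S = 32.2 kN·m.
1. 1.35(280.5) + 0.2(11.5) + 0.2(32.2) + 0.2(147.6) = 378.68 + 2.30 + 6.44 + 29.52 = 416.94
2. 1.35(280.5) = 378.68
3. 1.4(280.5) + 1.5(32.2) = 392.70 + 48.30 = 441.00
4. 1.35(280.5) + 1.4(11.5) + 0.75(32.2) = 378.68 + 16.10 + 24.15 = 418.93
The largest value is 441.00 kN·m from combination 3.

Combination 3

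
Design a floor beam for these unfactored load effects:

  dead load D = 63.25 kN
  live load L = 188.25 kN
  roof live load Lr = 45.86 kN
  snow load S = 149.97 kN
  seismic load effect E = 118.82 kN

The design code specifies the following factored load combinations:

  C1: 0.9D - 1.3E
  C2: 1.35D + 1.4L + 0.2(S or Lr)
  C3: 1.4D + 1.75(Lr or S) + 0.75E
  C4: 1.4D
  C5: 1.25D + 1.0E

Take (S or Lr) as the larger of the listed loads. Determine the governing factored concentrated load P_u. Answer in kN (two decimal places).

440.11 kN

(S or Lr) → S = 149.97 kN; (Lr or S) → S = 149.97 kN.
C1: 0.9(63.25) - 1.3(118.82) = -97.54
C2: 1.35(63.25) + 1.4(188.25) + 0.2(149.97) = 378.93
C3: 1.4(63.25) + 1.75(149.97) + 0.75(118.82) = 440.11
C4: 1.4(63.25) = 88.55
C5: 1.25(63.25) + 1.0(118.82) = 197.88
Maximum is from combination 3.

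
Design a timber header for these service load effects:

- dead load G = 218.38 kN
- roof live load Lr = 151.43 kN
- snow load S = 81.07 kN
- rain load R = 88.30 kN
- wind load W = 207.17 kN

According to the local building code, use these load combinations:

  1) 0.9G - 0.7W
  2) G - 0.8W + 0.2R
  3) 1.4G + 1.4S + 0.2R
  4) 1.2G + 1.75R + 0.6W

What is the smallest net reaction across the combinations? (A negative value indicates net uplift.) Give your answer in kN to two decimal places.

51.52 kN

1) 0.9(218.38) - 0.7(207.17) = 196.54 - 145.02 = 51.52
2) 1.0(218.38) - 0.8(207.17) + 0.2(88.30) = 218.38 - 165.74 + 17.66 = 70.30
3) 1.4(218.38) + 1.4(81.07) + 0.2(88.30) = 305.73 + 113.50 + 17.66 = 436.89
4) 1.2(218.38) + 1.75(88.30) + 0.6(207.17) = 540.88
Combination 1 gives the minimum: 51.52 kN.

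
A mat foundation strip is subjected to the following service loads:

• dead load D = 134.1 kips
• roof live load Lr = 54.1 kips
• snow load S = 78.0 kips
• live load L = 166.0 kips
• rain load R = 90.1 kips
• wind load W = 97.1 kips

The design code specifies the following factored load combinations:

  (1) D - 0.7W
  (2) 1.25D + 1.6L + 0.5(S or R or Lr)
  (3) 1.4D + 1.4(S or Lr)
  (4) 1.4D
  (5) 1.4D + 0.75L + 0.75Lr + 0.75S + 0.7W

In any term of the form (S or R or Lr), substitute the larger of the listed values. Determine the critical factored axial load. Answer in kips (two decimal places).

479.29 kips

(S or R or Lr) → R = 90.1 kips; (S or Lr) → S = 78.0 kips.
(1) 1.0(134.1) - 0.7(97.1) = 134.10 - 67.97 = 66.13
(2) 1.25(134.1) + 1.6(166.0) + 0.5(90.1) = 167.63 + 265.60 + 45.05 = 478.28
(3) 1.4(134.1) + 1.4(78.0) = 187.74 + 109.20 = 296.94
(4) 1.4(134.1) = 187.74
(5) 1.4(134.1) + 0.75(166.0) + 0.75(54.1) + 0.75(78.0) + 0.7(97.1) = 187.74 + 124.50 + 40.58 + 58.50 + 67.97 = 479.29
Combination 5 governs: P_u = 479.29 kips.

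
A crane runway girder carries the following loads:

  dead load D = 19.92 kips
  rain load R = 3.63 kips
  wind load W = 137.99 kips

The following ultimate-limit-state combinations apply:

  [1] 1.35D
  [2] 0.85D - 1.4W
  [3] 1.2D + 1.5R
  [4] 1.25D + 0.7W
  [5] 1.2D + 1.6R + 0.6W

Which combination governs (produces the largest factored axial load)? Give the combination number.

[1] 1.35(19.92) = 26.89
[2] 0.85(19.92) - 1.4(137.99) = -176.25
[3] 1.2(19.92) + 1.5(3.63) = 23.90 + 5.45 = 29.35
[4] 1.25(19.92) + 0.7(137.99) = 24.90 + 96.59 = 121.49
[5] 1.2(19.92) + 1.6(3.63) + 0.6(137.99) = 112.51
The largest value is 121.49 kips from combination 4.

Combination 4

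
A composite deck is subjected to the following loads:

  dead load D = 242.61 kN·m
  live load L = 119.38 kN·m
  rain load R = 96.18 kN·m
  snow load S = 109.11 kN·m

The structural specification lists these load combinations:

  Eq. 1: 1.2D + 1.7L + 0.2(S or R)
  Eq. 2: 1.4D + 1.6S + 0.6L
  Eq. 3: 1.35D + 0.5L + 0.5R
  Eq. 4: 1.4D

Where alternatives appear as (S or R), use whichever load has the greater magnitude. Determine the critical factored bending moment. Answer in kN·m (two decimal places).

585.86 kN·m

(S or R) → S = 109.11 kN·m.
Eq. 1: 1.2(242.61) + 1.7(119.38) + 0.2(109.11) = 291.13 + 202.95 + 21.82 = 515.90
Eq. 2: 1.4(242.61) + 1.6(109.11) + 0.6(119.38) = 339.65 + 174.58 + 71.63 = 585.86
Eq. 3: 1.35(242.61) + 0.5(119.38) + 0.5(96.18) = 327.52 + 59.69 + 48.09 = 435.30
Eq. 4: 1.4(242.61) = 339.65
Maximum is from combination 2.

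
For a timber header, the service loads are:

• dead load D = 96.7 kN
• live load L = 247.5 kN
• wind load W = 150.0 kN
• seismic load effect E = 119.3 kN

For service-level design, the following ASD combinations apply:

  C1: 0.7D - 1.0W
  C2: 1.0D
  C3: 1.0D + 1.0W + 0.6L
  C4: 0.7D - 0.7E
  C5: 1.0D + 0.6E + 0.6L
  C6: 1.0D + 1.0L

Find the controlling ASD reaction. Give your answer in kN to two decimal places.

395.20 kN

C1: 0.7(96.7) - 1.0(150.0) = 67.69 - 150.00 = -82.31
C2: 1.0(96.7) = 96.70
C3: 1.0(96.7) + 1.0(150.0) + 0.6(247.5) = 96.70 + 150.00 + 148.50 = 395.20
C4: 0.7(96.7) - 0.7(119.3) = 67.69 - 83.51 = -15.82
C5: 1.0(96.7) + 0.6(119.3) + 0.6(247.5) = 96.70 + 71.58 + 148.50 = 316.78
C6: 1.0(96.7) + 1.0(247.5) = 96.70 + 247.50 = 344.20
Combination 3 governs: V = 395.20 kN.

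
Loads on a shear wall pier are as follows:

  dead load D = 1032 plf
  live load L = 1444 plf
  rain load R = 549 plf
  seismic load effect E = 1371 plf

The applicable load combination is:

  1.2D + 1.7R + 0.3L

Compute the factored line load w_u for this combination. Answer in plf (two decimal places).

2604.90 plf

1.2(1032) + 1.7(549) + 0.3(1444) = 2604.90
w_u = 2604.90 plf.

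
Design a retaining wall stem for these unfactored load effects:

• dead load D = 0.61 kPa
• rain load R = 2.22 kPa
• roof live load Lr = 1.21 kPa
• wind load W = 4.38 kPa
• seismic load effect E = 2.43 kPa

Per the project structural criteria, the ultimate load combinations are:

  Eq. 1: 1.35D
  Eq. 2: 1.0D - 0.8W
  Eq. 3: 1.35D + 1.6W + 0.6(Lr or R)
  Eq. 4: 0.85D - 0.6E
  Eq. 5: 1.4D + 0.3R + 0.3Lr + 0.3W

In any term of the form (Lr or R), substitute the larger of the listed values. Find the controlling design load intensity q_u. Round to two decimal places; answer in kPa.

(Lr or R) → R = 2.22 kPa.
Eq. 1: 1.35(0.61) = 0.82
Eq. 2: 1.0(0.61) - 0.8(4.38) = 0.61 - 3.50 = -2.89
Eq. 3: 1.35(0.61) + 1.6(4.38) + 0.6(2.22) = 0.82 + 7.01 + 1.33 = 9.16
Eq. 4: 0.85(0.61) - 0.6(2.43) = 0.52 - 1.46 = -0.94
Eq. 5: 1.4(0.61) + 0.3(2.22) + 0.3(1.21) + 0.3(4.38) = 3.20
The controlling combination is 3, giving 9.16 kPa.

9.16 kPa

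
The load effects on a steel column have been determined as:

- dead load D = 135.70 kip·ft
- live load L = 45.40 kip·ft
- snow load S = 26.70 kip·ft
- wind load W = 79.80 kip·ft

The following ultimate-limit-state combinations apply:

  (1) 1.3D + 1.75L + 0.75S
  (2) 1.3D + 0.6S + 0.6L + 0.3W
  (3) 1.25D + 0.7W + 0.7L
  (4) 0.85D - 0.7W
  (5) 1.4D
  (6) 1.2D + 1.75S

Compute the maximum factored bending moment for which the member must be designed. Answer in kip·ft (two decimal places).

275.89 kip·ft

(1) 1.3(135.70) + 1.75(45.40) + 0.75(26.70) = 176.41 + 79.45 + 20.03 = 275.89
(2) 1.3(135.70) + 0.6(26.70) + 0.6(45.40) + 0.3(79.80) = 176.41 + 16.02 + 27.24 + 23.94 = 243.61
(3) 1.25(135.70) + 0.7(79.80) + 0.7(45.40) = 169.63 + 55.86 + 31.78 = 257.27
(4) 0.85(135.70) - 0.7(79.80) = 115.35 - 55.86 = 59.49
(5) 1.4(135.70) = 189.98
(6) 1.2(135.70) + 1.75(26.70) = 162.84 + 46.73 = 209.57
Maximum is from combination 1.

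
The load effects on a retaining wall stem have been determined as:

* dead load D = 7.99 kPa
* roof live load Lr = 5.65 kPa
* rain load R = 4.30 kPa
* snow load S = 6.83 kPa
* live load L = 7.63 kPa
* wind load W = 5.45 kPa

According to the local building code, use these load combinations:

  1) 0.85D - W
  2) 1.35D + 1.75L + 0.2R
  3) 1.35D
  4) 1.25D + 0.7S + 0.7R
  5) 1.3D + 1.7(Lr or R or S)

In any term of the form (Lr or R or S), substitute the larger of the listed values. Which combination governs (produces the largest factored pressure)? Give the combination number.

Combination 2

(Lr or R or S) → S = 6.83 kPa.
1) 0.85(7.99) - 1.0(5.45) = 6.79 - 5.45 = 1.34
2) 1.35(7.99) + 1.75(7.63) + 0.2(4.30) = 10.79 + 13.35 + 0.86 = 25.00
3) 1.35(7.99) = 10.79
4) 1.25(7.99) + 0.7(6.83) + 0.7(4.30) = 9.99 + 4.78 + 3.01 = 17.78
5) 1.3(7.99) + 1.7(6.83) = 10.39 + 11.61 = 22.00
The largest value is 25.00 kPa from combination 2.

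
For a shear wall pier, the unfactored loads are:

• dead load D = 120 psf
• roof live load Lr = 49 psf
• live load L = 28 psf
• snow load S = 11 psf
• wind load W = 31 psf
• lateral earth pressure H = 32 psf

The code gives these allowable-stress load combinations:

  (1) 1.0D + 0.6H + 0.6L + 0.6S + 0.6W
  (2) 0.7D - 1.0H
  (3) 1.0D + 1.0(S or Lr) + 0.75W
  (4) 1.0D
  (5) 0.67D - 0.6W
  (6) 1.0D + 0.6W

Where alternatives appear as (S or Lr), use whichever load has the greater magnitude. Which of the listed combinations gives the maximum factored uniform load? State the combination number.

(S or Lr) → Lr = 49 psf.
(1) 1.0(120) + 0.6(32) + 0.6(28) + 0.6(11) + 0.6(31) = 120.00 + 19.20 + 16.80 + 6.60 + 18.60 = 181.20
(2) 0.7(120) - 1.0(32) = 84.00 - 32.00 = 52.00
(3) 1.0(120) + 1.0(49) + 0.75(31) = 120.00 + 49.00 + 23.25 = 192.25
(4) 1.0(120) = 120.00
(5) 0.67(120) - 0.6(31) = 80.40 - 18.60 = 61.80
(6) 1.0(120) + 0.6(31) = 120.00 + 18.60 = 138.60
The largest value is 192.25 psf from combination 3.

Combination 3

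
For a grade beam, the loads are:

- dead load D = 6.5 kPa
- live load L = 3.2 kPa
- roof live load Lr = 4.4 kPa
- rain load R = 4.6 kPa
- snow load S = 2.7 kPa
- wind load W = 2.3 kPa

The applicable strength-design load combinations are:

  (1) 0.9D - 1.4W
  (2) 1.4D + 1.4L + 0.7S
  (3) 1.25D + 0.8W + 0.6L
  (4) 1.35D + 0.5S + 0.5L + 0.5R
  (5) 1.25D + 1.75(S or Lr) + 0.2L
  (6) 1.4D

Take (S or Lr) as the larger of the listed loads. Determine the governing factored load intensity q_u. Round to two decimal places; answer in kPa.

16.47 kPa

(S or Lr) → Lr = 4.4 kPa.
(1) 0.9(6.5) - 1.4(2.3) = 5.85 - 3.22 = 2.63
(2) 1.4(6.5) + 1.4(3.2) + 0.7(2.7) = 9.10 + 4.48 + 1.89 = 15.47
(3) 1.25(6.5) + 0.8(2.3) + 0.6(3.2) = 8.13 + 1.84 + 1.92 = 11.89
(4) 1.35(6.5) + 0.5(2.7) + 0.5(3.2) + 0.5(4.6) = 8.78 + 1.35 + 1.60 + 2.30 = 14.03
(5) 1.25(6.5) + 1.75(4.4) + 0.2(3.2) = 8.13 + 7.70 + 0.64 = 16.47
(6) 1.4(6.5) = 9.10
Maximum is from combination 5.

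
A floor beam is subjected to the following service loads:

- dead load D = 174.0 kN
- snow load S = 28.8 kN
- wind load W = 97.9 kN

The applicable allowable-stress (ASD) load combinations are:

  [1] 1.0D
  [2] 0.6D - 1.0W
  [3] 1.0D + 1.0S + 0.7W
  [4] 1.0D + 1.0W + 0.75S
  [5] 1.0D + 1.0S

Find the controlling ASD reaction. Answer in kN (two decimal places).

[1] 1.0(174.0) = 174.00
[2] 0.6(174.0) - 1.0(97.9) = 104.40 - 97.90 = 6.50
[3] 1.0(174.0) + 1.0(28.8) + 0.7(97.9) = 174.00 + 28.80 + 68.53 = 271.33
[4] 1.0(174.0) + 1.0(97.9) + 0.75(28.8) = 174.00 + 97.90 + 21.60 = 293.50
[5] 1.0(174.0) + 1.0(28.8) = 174.00 + 28.80 = 202.80
Combination 4 governs: V = 293.50 kN.

293.50 kN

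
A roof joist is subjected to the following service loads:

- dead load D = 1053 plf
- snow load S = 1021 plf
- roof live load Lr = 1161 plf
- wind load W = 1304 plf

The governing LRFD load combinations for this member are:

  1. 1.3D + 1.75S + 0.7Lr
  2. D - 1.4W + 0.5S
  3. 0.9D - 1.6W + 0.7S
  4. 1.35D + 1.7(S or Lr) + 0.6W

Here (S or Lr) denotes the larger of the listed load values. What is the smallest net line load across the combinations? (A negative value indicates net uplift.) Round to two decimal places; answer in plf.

(S or Lr) → Lr = 1161 plf.
1. 1.3(1053) + 1.75(1021) + 0.7(1161) = 1368.90 + 1786.75 + 812.70 = 3968.35
2. 1.0(1053) - 1.4(1304) + 0.5(1021) = 1053.00 - 1825.60 + 510.50 = -262.10
3. 0.9(1053) - 1.6(1304) + 0.7(1021) = 947.70 - 2086.40 + 714.70 = -424.00
4. 1.35(1053) + 1.7(1161) + 0.6(1304) = 1421.55 + 1973.70 + 782.40 = 4177.65
Combination 3 gives the minimum: -424.00 plf.

-424.00 plf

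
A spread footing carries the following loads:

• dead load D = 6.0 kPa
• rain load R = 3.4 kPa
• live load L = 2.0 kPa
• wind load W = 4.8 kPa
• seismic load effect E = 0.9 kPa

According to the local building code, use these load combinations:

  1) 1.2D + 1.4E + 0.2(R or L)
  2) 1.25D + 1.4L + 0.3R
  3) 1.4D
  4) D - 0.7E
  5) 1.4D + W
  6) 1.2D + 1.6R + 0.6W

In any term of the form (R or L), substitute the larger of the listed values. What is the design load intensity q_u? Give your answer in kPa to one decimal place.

(R or L) → R = 3.4 kPa.
1) 1.2(6.0) + 1.4(0.9) + 0.2(3.4) = 9.1
2) 1.25(6.0) + 1.4(2.0) + 0.3(3.4) = 11.3
3) 1.4(6.0) = 8.4
4) 1.0(6.0) - 0.7(0.9) = 5.4
5) 1.4(6.0) + 1.0(4.8) = 13.2
6) 1.2(6.0) + 1.6(3.4) + 0.6(4.8) = 15.5
The controlling combination is 6, giving 15.5 kPa.

15.5 kPa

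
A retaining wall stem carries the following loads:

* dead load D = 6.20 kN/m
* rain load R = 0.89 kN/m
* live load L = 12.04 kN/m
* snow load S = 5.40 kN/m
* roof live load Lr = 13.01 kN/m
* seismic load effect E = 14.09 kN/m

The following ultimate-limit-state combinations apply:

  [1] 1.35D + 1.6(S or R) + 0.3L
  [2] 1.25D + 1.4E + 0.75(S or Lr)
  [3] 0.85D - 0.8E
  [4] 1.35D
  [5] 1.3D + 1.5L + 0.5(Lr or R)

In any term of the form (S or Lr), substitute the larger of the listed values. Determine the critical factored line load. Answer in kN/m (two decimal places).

37.23 kN/m

(S or R) → S = 5.40 kN/m; (S or Lr) → Lr = 13.01 kN/m; (Lr or R) → Lr = 13.01 kN/m.
[1] 1.35(6.20) + 1.6(5.40) + 0.3(12.04) = 8.37 + 8.64 + 3.61 = 20.62
[2] 1.25(6.20) + 1.4(14.09) + 0.75(13.01) = 37.23
[3] 0.85(6.20) - 0.8(14.09) = 5.27 - 11.27 = -6.00
[4] 1.35(6.20) = 8.37
[5] 1.3(6.20) + 1.5(12.04) + 0.5(13.01) = 8.06 + 18.06 + 6.51 = 32.63
Maximum is from combination 2.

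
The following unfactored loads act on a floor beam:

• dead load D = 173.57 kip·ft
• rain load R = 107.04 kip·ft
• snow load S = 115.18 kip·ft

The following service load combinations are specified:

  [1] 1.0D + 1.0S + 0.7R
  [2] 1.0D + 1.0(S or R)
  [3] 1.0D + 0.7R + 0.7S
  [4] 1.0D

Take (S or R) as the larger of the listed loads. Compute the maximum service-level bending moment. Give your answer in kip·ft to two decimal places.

(S or R) → S = 115.18 kip·ft.
[1] 1.0(173.57) + 1.0(115.18) + 0.7(107.04) = 173.57 + 115.18 + 74.93 = 363.68
[2] 1.0(173.57) + 1.0(115.18) = 173.57 + 115.18 = 288.75
[3] 1.0(173.57) + 0.7(107.04) + 0.7(115.18) = 329.12
[4] 1.0(173.57) = 173.57
Maximum is from combination 1.

363.68 kip·ft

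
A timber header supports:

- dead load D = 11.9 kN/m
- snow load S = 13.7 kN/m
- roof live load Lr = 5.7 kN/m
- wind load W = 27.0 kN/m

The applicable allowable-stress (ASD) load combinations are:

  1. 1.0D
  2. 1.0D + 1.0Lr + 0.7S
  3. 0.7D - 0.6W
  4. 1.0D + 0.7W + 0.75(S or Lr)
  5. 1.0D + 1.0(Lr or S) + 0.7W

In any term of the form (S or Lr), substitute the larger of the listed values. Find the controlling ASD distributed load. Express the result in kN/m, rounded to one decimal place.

(S or Lr) → S = 13.7 kN/m; (Lr or S) → S = 13.7 kN/m.
1. 1.0(11.9) = 11.9
2. 1.0(11.9) + 1.0(5.7) + 0.7(13.7) = 11.9 + 5.7 + 9.6 = 27.2
3. 0.7(11.9) - 0.6(27.0) = 8.3 - 16.2 = -7.9
4. 1.0(11.9) + 0.7(27.0) + 0.75(13.7) = 11.9 + 18.9 + 10.3 = 41.1
5. 1.0(11.9) + 1.0(13.7) + 0.7(27.0) = 11.9 + 13.7 + 18.9 = 44.5
Maximum is from combination 5.

44.5 kN/m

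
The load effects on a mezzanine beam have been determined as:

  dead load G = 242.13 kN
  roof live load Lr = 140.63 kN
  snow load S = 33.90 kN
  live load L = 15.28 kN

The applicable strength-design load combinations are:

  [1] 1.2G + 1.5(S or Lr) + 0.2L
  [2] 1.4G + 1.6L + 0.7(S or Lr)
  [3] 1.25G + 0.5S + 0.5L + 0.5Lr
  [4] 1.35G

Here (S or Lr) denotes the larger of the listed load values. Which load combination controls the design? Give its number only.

Combination 1

(S or Lr) → Lr = 140.63 kN.
[1] 1.2(242.13) + 1.5(140.63) + 0.2(15.28) = 504.56
[2] 1.4(242.13) + 1.6(15.28) + 0.7(140.63) = 338.98 + 24.45 + 98.44 = 461.87
[3] 1.25(242.13) + 0.5(33.90) + 0.5(15.28) + 0.5(140.63) = 302.66 + 16.95 + 7.64 + 70.32 = 397.57
[4] 1.35(242.13) = 326.88
The largest value is 504.56 kN from combination 1.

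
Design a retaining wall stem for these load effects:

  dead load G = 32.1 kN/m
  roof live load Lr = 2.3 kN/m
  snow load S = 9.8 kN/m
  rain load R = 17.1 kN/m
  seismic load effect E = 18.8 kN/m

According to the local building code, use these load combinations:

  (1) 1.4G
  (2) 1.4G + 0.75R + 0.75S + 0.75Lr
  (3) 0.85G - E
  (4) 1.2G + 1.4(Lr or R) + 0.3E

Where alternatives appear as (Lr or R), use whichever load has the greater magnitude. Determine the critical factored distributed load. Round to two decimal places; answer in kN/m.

(Lr or R) → R = 17.1 kN/m.
(1) 1.4(32.1) = 44.94
(2) 1.4(32.1) + 0.75(17.1) + 0.75(9.8) + 0.75(2.3) = 66.84
(3) 0.85(32.1) - 1.0(18.8) = 27.29 - 18.80 = 8.49
(4) 1.2(32.1) + 1.4(17.1) + 0.3(18.8) = 38.52 + 23.94 + 5.64 = 68.10
Combination 4 governs: w_u = 68.10 kN/m.

68.10 kN/m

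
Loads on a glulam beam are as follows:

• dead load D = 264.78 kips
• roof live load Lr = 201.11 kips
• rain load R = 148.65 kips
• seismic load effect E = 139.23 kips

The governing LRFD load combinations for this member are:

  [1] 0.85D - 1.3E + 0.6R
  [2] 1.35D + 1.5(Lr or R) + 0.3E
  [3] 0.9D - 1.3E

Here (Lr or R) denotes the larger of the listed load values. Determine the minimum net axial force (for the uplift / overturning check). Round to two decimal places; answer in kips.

57.30 kips

(Lr or R) → Lr = 201.11 kips.
[1] 0.85(264.78) - 1.3(139.23) + 0.6(148.65) = 225.06 - 181.00 + 89.19 = 133.25
[2] 1.35(264.78) + 1.5(201.11) + 0.3(139.23) = 357.45 + 301.67 + 41.77 = 700.89
[3] 0.9(264.78) - 1.3(139.23) = 238.30 - 181.00 = 57.30
Combination 3 gives the minimum: 57.30 kips.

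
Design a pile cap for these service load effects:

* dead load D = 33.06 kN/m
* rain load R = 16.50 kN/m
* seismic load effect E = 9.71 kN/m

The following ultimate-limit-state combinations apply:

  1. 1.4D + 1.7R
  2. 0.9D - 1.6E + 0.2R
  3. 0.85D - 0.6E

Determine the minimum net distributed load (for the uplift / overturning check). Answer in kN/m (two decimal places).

17.52 kN/m

1. 1.4(33.06) + 1.7(16.50) = 46.28 + 28.05 = 74.33
2. 0.9(33.06) - 1.6(9.71) + 0.2(16.50) = 17.52
3. 0.85(33.06) - 0.6(9.71) = 22.28
Combination 2 gives the minimum: 17.52 kN/m.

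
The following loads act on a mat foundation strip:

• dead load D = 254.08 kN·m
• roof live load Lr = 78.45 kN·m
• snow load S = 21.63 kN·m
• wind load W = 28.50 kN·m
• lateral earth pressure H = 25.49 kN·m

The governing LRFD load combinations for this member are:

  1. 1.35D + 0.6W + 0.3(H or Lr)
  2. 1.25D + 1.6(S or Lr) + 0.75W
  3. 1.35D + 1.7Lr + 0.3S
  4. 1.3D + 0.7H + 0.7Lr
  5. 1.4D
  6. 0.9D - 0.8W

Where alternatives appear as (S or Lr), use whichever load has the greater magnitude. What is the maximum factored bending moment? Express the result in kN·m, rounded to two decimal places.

482.86 kN·m

(H or Lr) → Lr = 78.45 kN·m; (S or Lr) → Lr = 78.45 kN·m.
1. 1.35(254.08) + 0.6(28.50) + 0.3(78.45) = 383.64
2. 1.25(254.08) + 1.6(78.45) + 0.75(28.50) = 317.60 + 125.52 + 21.38 = 464.50
3. 1.35(254.08) + 1.7(78.45) + 0.3(21.63) = 482.86
4. 1.3(254.08) + 0.7(25.49) + 0.7(78.45) = 330.30 + 17.84 + 54.92 = 403.06
5. 1.4(254.08) = 355.71
6. 0.9(254.08) - 0.8(28.50) = 228.67 - 22.80 = 205.87
The controlling combination is 3, giving 482.86 kN·m.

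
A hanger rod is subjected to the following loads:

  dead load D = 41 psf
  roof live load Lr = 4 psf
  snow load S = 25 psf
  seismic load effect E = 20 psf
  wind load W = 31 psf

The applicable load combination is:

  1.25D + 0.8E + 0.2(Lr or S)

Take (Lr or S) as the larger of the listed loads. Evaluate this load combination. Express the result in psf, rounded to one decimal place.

72.3 psf

(Lr or S) → S = 25 psf.
1.25(41) + 0.8(20) + 0.2(25) = 51.3 + 16.0 + 5.0 = 72.3
q_u = 72.3 psf.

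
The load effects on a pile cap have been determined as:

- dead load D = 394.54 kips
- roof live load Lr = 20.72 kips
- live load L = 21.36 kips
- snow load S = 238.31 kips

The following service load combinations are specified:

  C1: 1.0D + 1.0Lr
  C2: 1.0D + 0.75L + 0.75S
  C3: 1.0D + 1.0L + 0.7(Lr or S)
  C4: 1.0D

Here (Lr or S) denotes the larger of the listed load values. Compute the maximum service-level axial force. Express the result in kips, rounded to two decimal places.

589.29 kips

(Lr or S) → S = 238.31 kips.
C1: 1.0(394.54) + 1.0(20.72) = 394.54 + 20.72 = 415.26
C2: 1.0(394.54) + 0.75(21.36) + 0.75(238.31) = 394.54 + 16.02 + 178.73 = 589.29
C3: 1.0(394.54) + 1.0(21.36) + 0.7(238.31) = 394.54 + 21.36 + 166.82 = 582.72
C4: 1.0(394.54) = 394.54
Maximum is from combination 2.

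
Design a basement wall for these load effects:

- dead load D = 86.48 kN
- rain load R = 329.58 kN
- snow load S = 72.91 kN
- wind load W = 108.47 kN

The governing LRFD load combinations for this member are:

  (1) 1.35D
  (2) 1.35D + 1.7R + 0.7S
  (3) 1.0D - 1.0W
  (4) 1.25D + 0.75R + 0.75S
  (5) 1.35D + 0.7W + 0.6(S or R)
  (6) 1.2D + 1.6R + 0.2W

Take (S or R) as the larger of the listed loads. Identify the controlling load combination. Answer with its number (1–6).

Combination 2

(S or R) → R = 329.58 kN.
(1) 1.35(86.48) = 116.75
(2) 1.35(86.48) + 1.7(329.58) + 0.7(72.91) = 728.07
(3) 1.0(86.48) - 1.0(108.47) = 86.48 - 108.47 = -21.99
(4) 1.25(86.48) + 0.75(329.58) + 0.75(72.91) = 108.10 + 247.19 + 54.68 = 409.97
(5) 1.35(86.48) + 0.7(108.47) + 0.6(329.58) = 116.75 + 75.93 + 197.75 = 390.43
(6) 1.2(86.48) + 1.6(329.58) + 0.2(108.47) = 103.78 + 527.33 + 21.69 = 652.80
The largest value is 728.07 kN from combination 2.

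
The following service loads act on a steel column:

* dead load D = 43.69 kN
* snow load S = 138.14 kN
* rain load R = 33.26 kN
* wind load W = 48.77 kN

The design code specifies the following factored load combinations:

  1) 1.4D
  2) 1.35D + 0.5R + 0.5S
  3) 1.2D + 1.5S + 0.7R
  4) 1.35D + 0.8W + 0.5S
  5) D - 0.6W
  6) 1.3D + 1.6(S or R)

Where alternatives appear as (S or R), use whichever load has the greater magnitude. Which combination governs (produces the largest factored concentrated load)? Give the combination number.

Combination 3

(S or R) → S = 138.14 kN.
1) 1.4(43.69) = 61.17
2) 1.35(43.69) + 0.5(33.26) + 0.5(138.14) = 58.98 + 16.63 + 69.07 = 144.68
3) 1.2(43.69) + 1.5(138.14) + 0.7(33.26) = 52.43 + 207.21 + 23.28 = 282.92
4) 1.35(43.69) + 0.8(48.77) + 0.5(138.14) = 58.98 + 39.02 + 69.07 = 167.07
5) 1.0(43.69) - 0.6(48.77) = 43.69 - 29.26 = 14.43
6) 1.3(43.69) + 1.6(138.14) = 56.80 + 221.02 = 277.82
The largest value is 282.92 kN from combination 3.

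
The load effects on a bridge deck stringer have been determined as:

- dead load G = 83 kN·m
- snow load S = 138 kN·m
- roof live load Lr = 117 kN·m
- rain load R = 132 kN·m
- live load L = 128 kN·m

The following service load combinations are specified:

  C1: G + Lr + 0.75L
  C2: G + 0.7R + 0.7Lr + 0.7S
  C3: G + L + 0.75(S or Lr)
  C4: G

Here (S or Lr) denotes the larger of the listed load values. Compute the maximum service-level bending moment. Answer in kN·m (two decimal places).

(S or Lr) → S = 138 kN·m.
C1: 1.0(83) + 1.0(117) + 0.75(128) = 296.00
C2: 1.0(83) + 0.7(132) + 0.7(117) + 0.7(138) = 353.90
C3: 1.0(83) + 1.0(128) + 0.75(138) = 314.50
C4: 1.0(83) = 83.00
Combination 2 governs: M = 353.90 kN·m.

353.90 kN·m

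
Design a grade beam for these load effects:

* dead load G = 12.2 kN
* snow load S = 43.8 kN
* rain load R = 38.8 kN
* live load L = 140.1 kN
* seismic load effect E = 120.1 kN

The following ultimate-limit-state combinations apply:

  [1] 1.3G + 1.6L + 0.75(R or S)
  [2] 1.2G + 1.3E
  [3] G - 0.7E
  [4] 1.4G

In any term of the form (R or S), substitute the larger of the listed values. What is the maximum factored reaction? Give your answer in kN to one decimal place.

(R or S) → S = 43.8 kN.
[1] 1.3(12.2) + 1.6(140.1) + 0.75(43.8) = 272.9
[2] 1.2(12.2) + 1.3(120.1) = 170.8
[3] 1.0(12.2) - 0.7(120.1) = -71.9
[4] 1.4(12.2) = 17.1
Maximum is from combination 1.

272.9 kN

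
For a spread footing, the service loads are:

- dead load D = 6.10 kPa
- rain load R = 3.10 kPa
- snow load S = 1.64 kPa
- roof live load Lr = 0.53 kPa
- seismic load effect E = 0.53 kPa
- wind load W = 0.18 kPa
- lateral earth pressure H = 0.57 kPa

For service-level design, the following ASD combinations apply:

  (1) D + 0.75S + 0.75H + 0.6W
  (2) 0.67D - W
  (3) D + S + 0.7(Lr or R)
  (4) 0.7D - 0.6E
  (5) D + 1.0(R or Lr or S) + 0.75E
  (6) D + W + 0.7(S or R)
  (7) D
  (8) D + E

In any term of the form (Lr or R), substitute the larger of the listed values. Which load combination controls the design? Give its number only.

Combination 3

(Lr or R) → R = 3.10 kPa; (R or Lr or S) → R = 3.10 kPa; (S or R) → R = 3.10 kPa.
(1) 1.0(6.10) + 0.75(1.64) + 0.75(0.57) + 0.6(0.18) = 6.10 + 1.23 + 0.43 + 0.11 = 7.87
(2) 0.67(6.10) - 1.0(0.18) = 4.09 - 0.18 = 3.91
(3) 1.0(6.10) + 1.0(1.64) + 0.7(3.10) = 6.10 + 1.64 + 2.17 = 9.91
(4) 0.7(6.10) - 0.6(0.53) = 4.27 - 0.32 = 3.95
(5) 1.0(6.10) + 1.0(3.10) + 0.75(0.53) = 6.10 + 3.10 + 0.40 = 9.60
(6) 1.0(6.10) + 1.0(0.18) + 0.7(3.10) = 6.10 + 0.18 + 2.17 = 8.45
(7) 1.0(6.10) = 6.10
(8) 1.0(6.10) + 1.0(0.53) = 6.10 + 0.53 = 6.63
The largest value is 9.91 kPa from combination 3.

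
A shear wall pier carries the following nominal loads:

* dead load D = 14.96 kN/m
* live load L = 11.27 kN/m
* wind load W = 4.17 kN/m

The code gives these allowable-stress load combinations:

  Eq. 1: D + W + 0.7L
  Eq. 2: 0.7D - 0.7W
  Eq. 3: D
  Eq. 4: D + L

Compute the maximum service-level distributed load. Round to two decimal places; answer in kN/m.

27.02 kN/m

Eq. 1: 1.0(14.96) + 1.0(4.17) + 0.7(11.27) = 14.96 + 4.17 + 7.89 = 27.02
Eq. 2: 0.7(14.96) - 0.7(4.17) = 10.47 - 2.92 = 7.55
Eq. 3: 1.0(14.96) = 14.96
Eq. 4: 1.0(14.96) + 1.0(11.27) = 14.96 + 11.27 = 26.23
The controlling combination is 1, giving 27.02 kN/m.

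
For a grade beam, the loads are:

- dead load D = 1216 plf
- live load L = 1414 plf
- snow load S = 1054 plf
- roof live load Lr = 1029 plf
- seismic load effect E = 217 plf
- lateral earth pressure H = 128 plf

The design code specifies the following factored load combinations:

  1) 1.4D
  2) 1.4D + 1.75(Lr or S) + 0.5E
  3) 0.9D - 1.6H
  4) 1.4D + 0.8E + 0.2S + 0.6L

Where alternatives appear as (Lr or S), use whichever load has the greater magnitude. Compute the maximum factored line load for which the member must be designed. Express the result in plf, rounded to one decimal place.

(Lr or S) → S = 1054 plf.
1) 1.4(1216) = 1702.4
2) 1.4(1216) + 1.75(1054) + 0.5(217) = 1702.4 + 1844.5 + 108.5 = 3655.4
3) 0.9(1216) - 1.6(128) = 1094.4 - 204.8 = 889.6
4) 1.4(1216) + 0.8(217) + 0.2(1054) + 0.6(1414) = 1702.4 + 173.6 + 210.8 + 848.4 = 2935.2
Maximum is from combination 2.

3655.4 plf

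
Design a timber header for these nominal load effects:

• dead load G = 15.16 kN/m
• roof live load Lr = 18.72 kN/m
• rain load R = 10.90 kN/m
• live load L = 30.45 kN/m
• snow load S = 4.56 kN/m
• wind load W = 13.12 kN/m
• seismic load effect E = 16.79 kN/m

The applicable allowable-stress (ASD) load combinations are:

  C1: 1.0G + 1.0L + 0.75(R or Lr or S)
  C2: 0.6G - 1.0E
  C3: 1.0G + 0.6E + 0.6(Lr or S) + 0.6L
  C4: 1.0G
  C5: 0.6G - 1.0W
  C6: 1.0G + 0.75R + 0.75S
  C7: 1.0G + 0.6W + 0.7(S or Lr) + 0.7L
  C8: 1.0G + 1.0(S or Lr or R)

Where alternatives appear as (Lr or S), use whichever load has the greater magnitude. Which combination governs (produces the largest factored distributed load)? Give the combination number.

(R or Lr or S) → Lr = 18.72 kN/m; (Lr or S) → Lr = 18.72 kN/m; (S or Lr) → Lr = 18.72 kN/m; (S or Lr or R) → Lr = 18.72 kN/m.
C1: 1.0(15.16) + 1.0(30.45) + 0.75(18.72) = 59.65
C2: 0.6(15.16) - 1.0(16.79) = -7.69
C3: 1.0(15.16) + 0.6(16.79) + 0.6(18.72) + 0.6(30.45) = 54.74
C4: 1.0(15.16) = 15.16
C5: 0.6(15.16) - 1.0(13.12) = -4.02
C6: 1.0(15.16) + 0.75(10.90) + 0.75(4.56) = 26.76
C7: 1.0(15.16) + 0.6(13.12) + 0.7(18.72) + 0.7(30.45) = 57.45
C8: 1.0(15.16) + 1.0(18.72) = 33.88
The largest value is 59.65 kN/m from combination 1.

Combination 1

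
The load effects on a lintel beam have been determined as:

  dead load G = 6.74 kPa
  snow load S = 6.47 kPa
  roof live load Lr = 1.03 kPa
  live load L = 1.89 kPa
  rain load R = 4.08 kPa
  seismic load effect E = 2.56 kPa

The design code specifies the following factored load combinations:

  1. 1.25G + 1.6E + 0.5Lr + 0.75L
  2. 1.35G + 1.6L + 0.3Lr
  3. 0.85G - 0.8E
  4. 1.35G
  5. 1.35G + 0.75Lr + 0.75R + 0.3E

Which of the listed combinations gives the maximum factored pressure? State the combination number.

Combination 1

1. 1.25(6.74) + 1.6(2.56) + 0.5(1.03) + 0.75(1.89) = 14.45
2. 1.35(6.74) + 1.6(1.89) + 0.3(1.03) = 12.43
3. 0.85(6.74) - 0.8(2.56) = 3.68
4. 1.35(6.74) = 9.10
5. 1.35(6.74) + 0.75(1.03) + 0.75(4.08) + 0.3(2.56) = 13.70
The largest value is 14.45 kPa from combination 1.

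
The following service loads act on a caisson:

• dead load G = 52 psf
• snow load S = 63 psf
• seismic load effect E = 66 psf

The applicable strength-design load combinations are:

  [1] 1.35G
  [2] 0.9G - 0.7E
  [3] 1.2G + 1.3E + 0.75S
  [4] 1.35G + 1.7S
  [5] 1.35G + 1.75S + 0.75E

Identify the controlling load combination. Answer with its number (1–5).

[1] 1.35(52) = 70.2
[2] 0.9(52) - 0.7(66) = 0.6
[3] 1.2(52) + 1.3(66) + 0.75(63) = 195.5
[4] 1.35(52) + 1.7(63) = 177.3
[5] 1.35(52) + 1.75(63) + 0.75(66) = 230.0
The largest value is 230.0 psf from combination 5.

Combination 5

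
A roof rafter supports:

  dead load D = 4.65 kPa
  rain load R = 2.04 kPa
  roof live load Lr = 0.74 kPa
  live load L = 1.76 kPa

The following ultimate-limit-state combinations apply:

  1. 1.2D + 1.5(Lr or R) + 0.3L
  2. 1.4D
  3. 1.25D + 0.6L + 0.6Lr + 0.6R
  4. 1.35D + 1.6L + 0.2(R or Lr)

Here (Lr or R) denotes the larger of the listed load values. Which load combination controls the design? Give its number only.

(Lr or R) → R = 2.04 kPa; (R or Lr) → R = 2.04 kPa.
1. 1.2(4.65) + 1.5(2.04) + 0.3(1.76) = 5.58 + 3.06 + 0.53 = 9.17
2. 1.4(4.65) = 6.51
3. 1.25(4.65) + 0.6(1.76) + 0.6(0.74) + 0.6(2.04) = 8.54
4. 1.35(4.65) + 1.6(1.76) + 0.2(2.04) = 9.50
The largest value is 9.50 kPa from combination 4.

Combination 4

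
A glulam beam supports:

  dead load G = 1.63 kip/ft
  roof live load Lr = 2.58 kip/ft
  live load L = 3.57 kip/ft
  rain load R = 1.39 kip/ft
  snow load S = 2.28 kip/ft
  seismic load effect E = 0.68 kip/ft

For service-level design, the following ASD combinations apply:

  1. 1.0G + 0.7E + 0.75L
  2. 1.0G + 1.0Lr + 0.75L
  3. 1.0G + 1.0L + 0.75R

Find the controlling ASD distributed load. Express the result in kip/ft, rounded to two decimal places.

1. 1.0(1.63) + 0.7(0.68) + 0.75(3.57) = 4.78
2. 1.0(1.63) + 1.0(2.58) + 0.75(3.57) = 1.63 + 2.58 + 2.68 = 6.89
3. 1.0(1.63) + 1.0(3.57) + 0.75(1.39) = 1.63 + 3.57 + 1.04 = 6.24
Combination 2 governs: w = 6.89 kip/ft.

6.89 kip/ft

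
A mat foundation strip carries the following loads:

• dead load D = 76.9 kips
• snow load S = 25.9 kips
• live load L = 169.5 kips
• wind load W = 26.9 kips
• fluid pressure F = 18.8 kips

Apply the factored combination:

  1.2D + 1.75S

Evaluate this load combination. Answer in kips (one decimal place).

137.6 kips

1.2(76.9) + 1.75(25.9) = 92.3 + 45.3 = 137.6
P_u = 137.6 kips.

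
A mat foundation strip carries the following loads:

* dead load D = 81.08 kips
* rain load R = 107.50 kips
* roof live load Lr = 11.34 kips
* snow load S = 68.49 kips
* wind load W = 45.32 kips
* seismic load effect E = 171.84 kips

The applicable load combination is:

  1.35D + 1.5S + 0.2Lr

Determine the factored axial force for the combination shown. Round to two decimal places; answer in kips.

214.46 kips

1.35(81.08) + 1.5(68.49) + 0.2(11.34) = 214.46
P_u = 214.46 kips.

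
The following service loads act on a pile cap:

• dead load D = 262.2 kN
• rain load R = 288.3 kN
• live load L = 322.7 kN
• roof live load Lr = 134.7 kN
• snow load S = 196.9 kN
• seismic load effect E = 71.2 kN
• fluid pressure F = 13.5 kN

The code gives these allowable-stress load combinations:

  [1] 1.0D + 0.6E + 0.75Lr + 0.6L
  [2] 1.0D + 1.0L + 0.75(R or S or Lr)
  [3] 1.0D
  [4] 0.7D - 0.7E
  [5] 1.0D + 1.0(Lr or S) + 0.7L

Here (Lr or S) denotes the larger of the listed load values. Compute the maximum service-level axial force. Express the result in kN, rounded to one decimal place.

801.1 kN

(R or S or Lr) → R = 288.3 kN; (Lr or S) → S = 196.9 kN.
[1] 1.0(262.2) + 0.6(71.2) + 0.75(134.7) + 0.6(322.7) = 599.6
[2] 1.0(262.2) + 1.0(322.7) + 0.75(288.3) = 262.2 + 322.7 + 216.2 = 801.1
[3] 1.0(262.2) = 262.2
[4] 0.7(262.2) - 0.7(71.2) = 183.5 - 49.8 = 133.7
[5] 1.0(262.2) + 1.0(196.9) + 0.7(322.7) = 262.2 + 196.9 + 225.9 = 685.0
Combination 2 governs: N = 801.1 kN.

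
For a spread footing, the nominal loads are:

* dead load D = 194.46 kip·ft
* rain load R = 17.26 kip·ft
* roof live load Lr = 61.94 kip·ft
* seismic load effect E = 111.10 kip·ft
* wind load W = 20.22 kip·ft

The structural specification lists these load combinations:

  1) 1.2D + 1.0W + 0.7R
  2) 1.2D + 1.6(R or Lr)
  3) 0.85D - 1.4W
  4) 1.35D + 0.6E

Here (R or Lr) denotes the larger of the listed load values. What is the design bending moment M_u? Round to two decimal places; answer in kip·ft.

332.46 kip·ft

(R or Lr) → Lr = 61.94 kip·ft.
1) 1.2(194.46) + 1.0(20.22) + 0.7(17.26) = 233.35 + 20.22 + 12.08 = 265.65
2) 1.2(194.46) + 1.6(61.94) = 332.46
3) 0.85(194.46) - 1.4(20.22) = 165.29 - 28.31 = 136.98
4) 1.35(194.46) + 0.6(111.10) = 262.52 + 66.66 = 329.18
The controlling combination is 2, giving 332.46 kip·ft.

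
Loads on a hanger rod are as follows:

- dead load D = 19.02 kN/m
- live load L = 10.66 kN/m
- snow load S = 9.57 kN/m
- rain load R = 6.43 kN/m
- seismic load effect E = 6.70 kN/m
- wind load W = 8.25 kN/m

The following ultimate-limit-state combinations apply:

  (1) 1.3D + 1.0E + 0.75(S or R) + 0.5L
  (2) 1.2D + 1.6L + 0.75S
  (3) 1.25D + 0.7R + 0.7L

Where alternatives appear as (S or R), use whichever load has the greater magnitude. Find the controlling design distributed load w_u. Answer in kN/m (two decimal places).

47.06 kN/m

(S or R) → S = 9.57 kN/m.
(1) 1.3(19.02) + 1.0(6.70) + 0.75(9.57) + 0.5(10.66) = 43.93
(2) 1.2(19.02) + 1.6(10.66) + 0.75(9.57) = 22.82 + 17.06 + 7.18 = 47.06
(3) 1.25(19.02) + 0.7(6.43) + 0.7(10.66) = 23.78 + 4.50 + 7.46 = 35.74
Maximum is from combination 2.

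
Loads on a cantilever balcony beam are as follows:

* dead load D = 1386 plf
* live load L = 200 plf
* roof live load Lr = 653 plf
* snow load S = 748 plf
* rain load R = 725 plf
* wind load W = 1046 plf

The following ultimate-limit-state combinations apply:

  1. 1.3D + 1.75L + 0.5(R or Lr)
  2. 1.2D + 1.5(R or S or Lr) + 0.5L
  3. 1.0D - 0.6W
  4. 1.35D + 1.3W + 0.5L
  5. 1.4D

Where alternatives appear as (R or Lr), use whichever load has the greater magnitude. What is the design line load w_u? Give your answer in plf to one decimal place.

3330.9 plf

(R or Lr) → R = 725 plf; (R or S or Lr) → S = 748 plf.
1. 1.3(1386) + 1.75(200) + 0.5(725) = 1801.8 + 350.0 + 362.5 = 2514.3
2. 1.2(1386) + 1.5(748) + 0.5(200) = 1663.2 + 1122.0 + 100.0 = 2885.2
3. 1.0(1386) - 0.6(1046) = 1386.0 - 627.6 = 758.4
4. 1.35(1386) + 1.3(1046) + 0.5(200) = 1871.1 + 1359.8 + 100.0 = 3330.9
5. 1.4(1386) = 1940.4
Maximum is from combination 4.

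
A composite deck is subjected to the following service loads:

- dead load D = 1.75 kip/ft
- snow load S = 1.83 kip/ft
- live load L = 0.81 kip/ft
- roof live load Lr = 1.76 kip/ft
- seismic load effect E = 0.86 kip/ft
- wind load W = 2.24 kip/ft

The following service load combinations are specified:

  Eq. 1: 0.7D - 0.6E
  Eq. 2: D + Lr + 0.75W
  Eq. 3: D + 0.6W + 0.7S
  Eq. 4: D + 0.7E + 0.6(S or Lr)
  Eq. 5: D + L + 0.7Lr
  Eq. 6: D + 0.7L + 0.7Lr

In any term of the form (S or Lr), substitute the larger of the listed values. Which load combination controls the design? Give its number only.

(S or Lr) → S = 1.83 kip/ft.
Eq. 1: 0.7(1.75) - 0.6(0.86) = 1.23 - 0.52 = 0.71
Eq. 2: 1.0(1.75) + 1.0(1.76) + 0.75(2.24) = 1.75 + 1.76 + 1.68 = 5.19
Eq. 3: 1.0(1.75) + 0.6(2.24) + 0.7(1.83) = 4.38
Eq. 4: 1.0(1.75) + 0.7(0.86) + 0.6(1.83) = 1.75 + 0.60 + 1.10 = 3.45
Eq. 5: 1.0(1.75) + 1.0(0.81) + 0.7(1.76) = 1.75 + 0.81 + 1.23 = 3.79
Eq. 6: 1.0(1.75) + 0.7(0.81) + 0.7(1.76) = 1.75 + 0.57 + 1.23 = 3.55
The largest value is 5.19 kip/ft from combination 2.

Combination 2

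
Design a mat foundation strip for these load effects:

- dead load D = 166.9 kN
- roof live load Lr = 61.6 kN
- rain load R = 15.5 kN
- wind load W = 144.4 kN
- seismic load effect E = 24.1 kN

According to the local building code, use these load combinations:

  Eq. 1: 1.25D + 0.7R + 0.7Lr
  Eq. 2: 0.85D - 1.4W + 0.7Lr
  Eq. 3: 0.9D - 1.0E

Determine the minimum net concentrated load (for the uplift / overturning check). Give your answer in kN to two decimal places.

-17.18 kN

Eq. 1: 1.25(166.9) + 0.7(15.5) + 0.7(61.6) = 262.60
Eq. 2: 0.85(166.9) - 1.4(144.4) + 0.7(61.6) = -17.18
Eq. 3: 0.9(166.9) - 1.0(24.1) = 126.11
Combination 2 gives the minimum: -17.18 kN.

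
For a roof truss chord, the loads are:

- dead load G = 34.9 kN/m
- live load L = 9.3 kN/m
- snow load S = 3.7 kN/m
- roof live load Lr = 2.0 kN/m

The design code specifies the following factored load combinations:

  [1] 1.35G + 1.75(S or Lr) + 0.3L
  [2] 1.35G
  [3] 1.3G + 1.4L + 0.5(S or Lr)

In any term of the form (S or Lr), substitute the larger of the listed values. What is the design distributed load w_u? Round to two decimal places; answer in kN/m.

60.24 kN/m

(S or Lr) → S = 3.7 kN/m.
[1] 1.35(34.9) + 1.75(3.7) + 0.3(9.3) = 56.38
[2] 1.35(34.9) = 47.12
[3] 1.3(34.9) + 1.4(9.3) + 0.5(3.7) = 45.37 + 13.02 + 1.85 = 60.24
Maximum is from combination 3.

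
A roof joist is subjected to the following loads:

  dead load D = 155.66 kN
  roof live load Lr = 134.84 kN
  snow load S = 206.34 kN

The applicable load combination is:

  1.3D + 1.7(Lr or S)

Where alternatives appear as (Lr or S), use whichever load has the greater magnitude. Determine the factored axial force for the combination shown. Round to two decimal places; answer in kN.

(Lr or S) → S = 206.34 kN.
1.3(155.66) + 1.7(206.34) = 202.36 + 350.78 = 553.14
N_u = 553.14 kN.

553.14 kN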